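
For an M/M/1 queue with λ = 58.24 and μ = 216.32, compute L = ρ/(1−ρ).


ρ = λ/μ = 58.24/216.32 = 0.2692
L = ρ/(1−ρ) = 0.2692/(1 − 0.2692) = 0.2692/0.7308 = 0.3684

Final: 0.3684


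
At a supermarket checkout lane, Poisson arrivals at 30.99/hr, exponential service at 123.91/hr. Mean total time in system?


W = 1/(μ−λ) = 1/(123.91 − 30.99) = 1/92.92 = 0.01076 hr

Final: 0.01076 hr


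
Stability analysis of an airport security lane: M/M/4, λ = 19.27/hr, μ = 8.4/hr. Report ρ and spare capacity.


Total capacity cμ = 4·8.4 = 33.60/hr
ρ = λ/(cμ) = 19.27/33.60 = 0.5735
Stable ⇔ ρ < 1: YES
Spare capacity = cμ − λ = 33.60 − 19.27 = 14.33/hr

Final: ρ = 0.5735; stable; margin = 14.33/hr


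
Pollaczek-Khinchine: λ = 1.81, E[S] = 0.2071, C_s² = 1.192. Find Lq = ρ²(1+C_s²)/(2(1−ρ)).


ρ = λ·E[S] = 1.81·0.2071 = 0.3749
Lq = ρ²(1+C_s²)/(2(1−ρ)) = 0.1405·(1+1.192)/(2·0.6251)
= 0.1405·2.1920/1.2503 = 0.24635

Final: 0.24635


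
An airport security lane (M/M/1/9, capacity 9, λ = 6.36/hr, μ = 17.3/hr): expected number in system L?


ρ = 6.36/17.3 = 0.3676
L = ρ[1 − (K+1)ρ^K + Kρ^(K+1)] / [(1−ρ)(1−ρ^(K+1))]
Numerator: 0.3676·(1 − 10·0.0001227 + 9·0.00004509) = 0.367328
Denominator: (0.6324)·(0.999955) = 0.632341
L = 0.367328/0.632341 = 0.5809

Final: 0.5809


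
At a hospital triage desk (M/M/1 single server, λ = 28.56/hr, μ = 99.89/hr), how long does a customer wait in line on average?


ρ = 28.56/99.89 = 0.2859
Wq = ρ/(μ−λ) = 0.2859/(99.89 − 28.56) = 0.2859/71.33 = 0.004008 hr

Final: 0.004008 hr


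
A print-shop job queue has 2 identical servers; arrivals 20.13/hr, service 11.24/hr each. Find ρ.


ρ = λ/(cμ) = 20.13/(2·11.24) = 20.13/22.48 = 0.8955

Final: 0.8955


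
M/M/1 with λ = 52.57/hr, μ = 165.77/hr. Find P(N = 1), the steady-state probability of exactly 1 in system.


ρ = 52.57/165.77 = 0.3171
P_n = (1−ρ)·ρ^n = (1 − 0.3171)·0.3171^1 = 0.6829·0.317126 = 0.216557

Final: 0.216557


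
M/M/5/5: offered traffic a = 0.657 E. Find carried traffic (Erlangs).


B(5,0.657) = 0.0005289 (Erlang-B)
Carried load = a(1 − B) = 0.657·(1 − 0.0005289) = 0.657·0.999471 = 0.6567 E

Final: 0.6567 Erlangs


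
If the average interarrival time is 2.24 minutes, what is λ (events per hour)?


λ = 1/(interarrival time) in consistent units.
1 hour = 60 min, so λ = 60/2.24 = 26.7857 per hour

Final: 26.7857 /hr


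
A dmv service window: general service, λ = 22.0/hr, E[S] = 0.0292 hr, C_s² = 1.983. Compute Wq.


ρ = λ·E[S] = 22.0·0.0292 = 0.6424
E[S²] = E[S]²(1+C_s²) = 0.0292²·(1+1.983) = 0.002543
Wq = λ·E[S²]/(2(1−ρ)) = 22.0·0.002543/(2·0.3576) = 0.07824 hr

Final: 0.07824 hr


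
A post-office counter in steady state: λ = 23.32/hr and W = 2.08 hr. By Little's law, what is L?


L = λW = 23.32·2.08 = 48.5056

Final: 48.5056


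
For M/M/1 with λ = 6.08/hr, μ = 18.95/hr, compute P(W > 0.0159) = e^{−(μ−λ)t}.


W ~ Exponential(μ−λ) for M/M/1.
μ − λ = 18.95 − 6.08 = 12.8700
P(W > t) = e^{−(μ−λ)t} = e^{−0.2046} = 0.814946

Final: 0.814946


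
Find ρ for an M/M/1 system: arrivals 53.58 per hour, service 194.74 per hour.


ρ = λ/μ = 53.58/194.74 = 0.2751

Final: 0.2751


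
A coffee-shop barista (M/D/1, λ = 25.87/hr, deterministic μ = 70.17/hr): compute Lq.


ρ = 25.87/70.17 = 0.3687
M/D/1: Lq = ρ²/(2(1−ρ)) = 0.1359/(2·0.6313) = 0.10765

Final: 0.10765


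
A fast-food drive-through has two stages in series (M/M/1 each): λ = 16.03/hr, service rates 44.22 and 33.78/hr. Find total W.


Each node sees arrival rate λ = 16.03/hr (tandem ⇒ throughput preserved).
W₁ = 1/(μ₁−λ) = 1/(44.22−16.03) = 0.03547 hr
W₂ = 1/(μ₂−λ) = 1/(33.78−16.03) = 0.05634 hr
W_total = W₁ + W₂ = 0.03547 + 0.05634 = 0.09181 hr

Final: 0.09181 hr


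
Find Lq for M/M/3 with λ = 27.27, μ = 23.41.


a = λ/μ = 1.1649; ρ = a/3 = 0.3883
P₀ = 0.305432
Lq = P₀·a^c·ρ / (c!·(1−ρ)²) = 0.305432·1.58071·0.3883/(6·0.37418)
= 0.08350

Final: 0.08350


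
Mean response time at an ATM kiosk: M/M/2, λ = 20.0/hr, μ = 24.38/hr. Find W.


a = 0.8203; ρ = 0.4102; P₀ = 0.418266
Lq = P₀·a^c·ρ/(c!(1−ρ)²) = 0.16593
Wq = Lq/λ = 0.16593/20.0 = 0.008297 hr
W = Wq + 1/μ = 0.008297 + 0.04102 = 0.04931 hr

Final: 0.04931 hr


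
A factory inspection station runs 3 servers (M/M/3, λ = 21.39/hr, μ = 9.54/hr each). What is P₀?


a = λ/μ = 21.39/9.54 = 2.2421; ρ = a/c = 0.7474
Σ_{k=0}^{2} a^k/k! (terms k=0..2) = 1.00000 + 2.24214 + 2.51359 = 5.75573
Tail: a^3/(3!(1−ρ)) = 11.27164/(6·0.2526) = 7.43648
P₀ = 1/(5.75573 + 7.43648) = 1/13.19221 = 0.075802

Final: 0.075802


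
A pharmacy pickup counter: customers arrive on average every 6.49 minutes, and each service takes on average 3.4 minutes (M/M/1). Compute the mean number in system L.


λ = 60/6.49 = 9.2450 /hr
μ = 60/3.4 = 17.6471 /hr
ρ = λ/μ = 9.2450/17.6471 = 0.5239
L = ρ/(1−ρ) = 0.5239/0.4761 = 1.1003

Final: 1.1003


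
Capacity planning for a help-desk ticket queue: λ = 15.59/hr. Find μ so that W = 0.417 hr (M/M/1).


W = 1/(μ−λ) ⇒ μ − λ = 1/W = 1/0.417 = 2.3981
μ = λ + 1/W = 15.59 + 2.3981 = 17.9881 per hr

Final: 17.9881 /hr


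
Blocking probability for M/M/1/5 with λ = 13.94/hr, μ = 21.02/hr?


ρ = λ/μ = 13.94/21.02 = 0.6632
P_K = (1−ρ)ρ^K/(1−ρ^(K+1)) = (0.3368·0.128277)/(1 − 0.085071)
= 0.043207/0.914929 = 0.047224

Final: 0.047224


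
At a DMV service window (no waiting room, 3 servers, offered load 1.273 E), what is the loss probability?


B(c,a) = (a^c/c!) / Σ_{k=0}^{c} a^k/k!
a^3/3! = 0.343822
Σ terms (k=0..3): 1.00000 + 1.27300 + 0.81026 + 0.34382 = 3.427087
B = 0.343822/3.427087 = 0.100325

Final: 0.100325


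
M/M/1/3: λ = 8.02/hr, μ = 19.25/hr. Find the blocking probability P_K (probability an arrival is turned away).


ρ = λ/μ = 8.02/19.25 = 0.4166
P_K = (1−ρ)ρ^K/(1−ρ^(K+1)) = (0.5834·0.072315)/(1 − 0.030128)
= 0.042187/0.969872 = 0.043498

Final: 0.043498


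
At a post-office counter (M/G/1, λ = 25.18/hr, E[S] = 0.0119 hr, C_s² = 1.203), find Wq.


ρ = λ·E[S] = 25.18·0.0119 = 0.2996
E[S²] = E[S]²(1+C_s²) = 0.0119²·(1+1.203) = 0.0003120
Wq = λ·E[S²]/(2(1−ρ)) = 25.18·0.0003120/(2·0.7004) = 0.005608 hr

Final: 0.005608 hr


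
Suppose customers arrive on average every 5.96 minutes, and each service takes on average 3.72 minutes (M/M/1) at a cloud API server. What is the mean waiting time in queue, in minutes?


λ = 60/5.96 = 10.0671 /hr
μ = 60/3.72 = 16.1290 /hr
ρ = λ/μ = 10.0671/16.1290 = 0.6242
Wq = ρ/(μ−λ) = 0.6242/(16.1290−10.0671) = 0.10296 hr
In minutes: 0.10296·60 = 6.178 min

Final: 6.178 min


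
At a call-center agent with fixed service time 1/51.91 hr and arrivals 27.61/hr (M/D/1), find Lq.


ρ = 27.61/51.91 = 0.5319
M/D/1: Lq = ρ²/(2(1−ρ)) = 0.2829/(2·0.4681) = 0.30217

Final: 0.30217


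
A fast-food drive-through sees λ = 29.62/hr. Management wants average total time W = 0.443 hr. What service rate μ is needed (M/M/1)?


W = 1/(μ−λ) ⇒ μ − λ = 1/W = 1/0.443 = 2.2573
μ = λ + 1/W = 29.62 + 2.2573 = 31.8773 per hr

Final: 31.8773 /hr


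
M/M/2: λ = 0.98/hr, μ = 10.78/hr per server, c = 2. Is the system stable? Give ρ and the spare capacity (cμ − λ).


Total capacity cμ = 2·10.78 = 21.56/hr
ρ = λ/(cμ) = 0.98/21.56 = 0.04545
Stable ⇔ ρ < 1: YES
Spare capacity = cμ − λ = 21.56 − 0.98 = 20.58/hr

Final: ρ = 0.04545; stable; margin = 20.58/hr


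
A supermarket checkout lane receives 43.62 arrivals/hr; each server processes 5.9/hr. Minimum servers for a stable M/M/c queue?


Stability requires cμ > λ ⇔ c > λ/μ.
λ/μ = 43.62/5.9 = 7.3932
Minimum integer c = ⌊7.3932⌋ + 1 = 8
Check: 8·5.9 = 47.20 > 43.62, while 7·5.9 = 41.30 ≤ 43.62

Final: 8 servers


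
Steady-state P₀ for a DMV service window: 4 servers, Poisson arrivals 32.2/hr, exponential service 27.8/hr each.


a = λ/μ = 32.2/27.8 = 1.1583; ρ = a/c = 0.2896
Σ_{k=0}^{3} a^k/k! (terms k=0..3) = 1.00000 + 1.15827 + 0.67080 + 0.25899 = 3.08806
Tail: a^4/(4!(1−ρ)) = 1.79988/(24·0.7104) = 0.10556
P₀ = 1/(3.08806 + 0.10556) = 1/3.19362 = 0.313124

Final: 0.313124


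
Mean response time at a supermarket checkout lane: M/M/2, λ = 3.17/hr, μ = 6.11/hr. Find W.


a = 0.5188; ρ = 0.2594; P₀ = 0.588044
Lq = P₀·a^c·ρ/(c!(1−ρ)²) = 0.03743
Wq = Lq/λ = 0.03743/3.17 = 0.01181 hr
W = Wq + 1/μ = 0.01181 + 0.16367 = 0.17547 hr

Final: 0.17547 hr


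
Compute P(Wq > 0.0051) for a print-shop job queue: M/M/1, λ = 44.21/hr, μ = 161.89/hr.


ρ = 44.21/161.89 = 0.2731
P(Wq > t) = ρ·e^{−(μ−λ)t} = 0.2731·e^{−0.6002}
= 0.2731·0.548719 = 0.149848

Final: 0.149848


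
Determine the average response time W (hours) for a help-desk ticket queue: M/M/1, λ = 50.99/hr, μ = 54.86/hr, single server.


W = 1/(μ−λ) = 1/(54.86 − 50.99) = 1/3.87 = 0.2584 hr

Final: 0.2584 hr


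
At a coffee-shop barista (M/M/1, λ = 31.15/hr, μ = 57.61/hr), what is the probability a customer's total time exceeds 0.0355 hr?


W ~ Exponential(μ−λ) for M/M/1.
μ − λ = 57.61 − 31.15 = 26.4600
P(W > t) = e^{−(μ−λ)t} = e^{−0.9393} = 0.390890

Final: 0.390890


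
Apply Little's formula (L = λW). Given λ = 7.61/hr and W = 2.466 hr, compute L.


L = λW = 7.61·2.466 = 18.7663

Final: 18.7663


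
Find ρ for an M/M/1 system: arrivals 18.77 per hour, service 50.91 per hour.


ρ = λ/μ = 18.77/50.91 = 0.3687

Final: 0.3687


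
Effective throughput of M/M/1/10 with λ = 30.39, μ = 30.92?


ρ = 0.9829; P_K = (1−ρ)ρ^10/(1−ρ^11) = 0.083256
λ_eff = λ(1 − P_K) = 30.39·(1 − 0.083256) = 30.39·0.916744 = 27.8599 /hr

Final: 27.8599 /hr


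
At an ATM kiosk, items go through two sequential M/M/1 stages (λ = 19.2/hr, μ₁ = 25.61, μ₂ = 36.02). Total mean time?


Each node sees arrival rate λ = 19.2/hr (tandem ⇒ throughput preserved).
W₁ = 1/(μ₁−λ) = 1/(25.61−19.2) = 0.15601 hr
W₂ = 1/(μ₂−λ) = 1/(36.02−19.2) = 0.05945 hr
W_total = W₁ + W₂ = 0.15601 + 0.05945 = 0.21546 hr

Final: 0.21546 hr


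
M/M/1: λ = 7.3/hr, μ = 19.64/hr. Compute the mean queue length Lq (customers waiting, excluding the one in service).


ρ = 7.3/19.64 = 0.3717
Lq = ρ²/(1−ρ) = 0.1382/0.6283 = 0.2199

Final: 0.2199


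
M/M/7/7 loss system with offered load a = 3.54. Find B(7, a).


B(c,a) = (a^c/c!) / Σ_{k=0}^{c} a^k/k!
a^7/7! = 1.382268
Σ terms (k=0..7): 1.00000 + 3.54000 + 6.26580 + 7.39364 + 6.54337 + 4.63271 + 2.73330 + 1.38227 = 33.491095
B = 1.382268/33.491095 = 0.041273

Final: 0.041273


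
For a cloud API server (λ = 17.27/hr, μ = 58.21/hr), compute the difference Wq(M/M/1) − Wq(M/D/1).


ρ = 17.27/58.21 = 0.2967
Wq(M/M/1) = ρ/(μ−λ) = 0.2967/40.94 = 0.007247 hr
Wq(M/D/1) = ρ/(2(μ−λ)) = 0.003623 hr
Savings = 0.007247 − 0.003623 = 0.003623 hr

Final: 0.003623 hr


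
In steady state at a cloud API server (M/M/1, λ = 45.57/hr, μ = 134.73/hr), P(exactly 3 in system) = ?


ρ = 45.57/134.73 = 0.3382
P_n = (1−ρ)·ρ^n = (1 − 0.3382)·0.3382^3 = 0.6618·0.038694 = 0.025606

Final: 0.025606


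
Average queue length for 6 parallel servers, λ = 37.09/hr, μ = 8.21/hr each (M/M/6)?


a = λ/μ = 4.5177; ρ = a/6 = 0.7529
P₀ = 0.008935
Lq = P₀·a^c·ρ / (c!·(1−ρ)²) = 0.008935·8501.23570·0.7529/(720·0.06104)
= 1.30142

Final: 1.30142


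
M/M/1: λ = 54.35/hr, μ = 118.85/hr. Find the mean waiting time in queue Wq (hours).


ρ = 54.35/118.85 = 0.4573
Wq = ρ/(μ−λ) = 0.4573/(118.85 − 54.35) = 0.4573/64.50 = 0.007090 hr

Final: 0.007090 hr


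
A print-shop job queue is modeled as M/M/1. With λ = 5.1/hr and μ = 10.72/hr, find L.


ρ = λ/μ = 5.1/10.72 = 0.4757
L = ρ/(1−ρ) = 0.4757/(1 − 0.4757) = 0.4757/0.5243 = 0.9075

Final: 0.9075


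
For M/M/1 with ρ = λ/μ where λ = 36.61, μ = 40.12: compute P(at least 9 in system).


ρ = 36.61/40.12 = 0.9125
P(N ≥ n) = ρ^n = 0.9125^9 = 0.438681

Final: 0.438681


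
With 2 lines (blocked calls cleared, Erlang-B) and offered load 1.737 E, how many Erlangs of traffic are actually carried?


B(2,1.737) = 0.355330 (Erlang-B)
Carried load = a(1 − B) = 1.737·(1 − 0.355330) = 1.737·0.644670 = 1.1198 E

Final: 1.1198 Erlangs


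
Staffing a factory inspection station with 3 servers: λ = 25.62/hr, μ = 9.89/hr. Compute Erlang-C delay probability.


a = λ/μ = 2.5905; ρ = a/3 = 0.8635
P₀ = 0.035497 (from M/M/c formula)
C(c,a) = [a^c/(c!(1−ρ))]·P₀ = [17.38395/(6·0.1365)]·0.035497
= 21.22559·0.035497 = 0.753444

Final: 0.753444


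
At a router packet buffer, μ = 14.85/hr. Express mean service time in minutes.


Mean service time = 1/μ = 1/14.85 hour = 0.06734 hour
In minutes: 0.06734 × 60 = 4.0404 min

Final: 4.0404 min


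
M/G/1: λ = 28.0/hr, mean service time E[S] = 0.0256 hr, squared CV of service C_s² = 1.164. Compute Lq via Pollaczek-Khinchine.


ρ = λ·E[S] = 28.0·0.0256 = 0.7168
Lq = ρ²(1+C_s²)/(2(1−ρ)) = 0.5138·(1+1.164)/(2·0.2832)
= 0.5138·2.1640/0.5664 = 1.96304

Final: 1.96304


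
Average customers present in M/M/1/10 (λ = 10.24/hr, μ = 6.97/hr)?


ρ = 10.24/6.97 = 1.4692
L = ρ[1 − (K+1)ρ^K + Kρ^(K+1)] / [(1−ρ)(1−ρ^(K+1))]
Numerator: 1.4692·(1 − 11·46.845921 + 10·68.823850) = 255.534815
Denominator: (-0.4692)·(-67.823850) = 31.819798
L = 255.534815/31.819798 = 8.0307

Final: 8.0307


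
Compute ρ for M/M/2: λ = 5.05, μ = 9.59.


ρ = λ/(cμ) = 5.05/(2·9.59) = 5.05/19.18 = 0.2633

Final: 0.2633


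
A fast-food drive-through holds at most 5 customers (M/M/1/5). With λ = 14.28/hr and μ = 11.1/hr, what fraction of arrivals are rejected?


ρ = λ/μ = 14.28/11.1 = 1.2865
P_K = (1−ρ)ρ^K/(1−ρ^(K+1)) = (-0.2865·3.523921)/(1 − 4.533477)
= -1.009556/-3.533477 = 0.285712

Final: 0.285712


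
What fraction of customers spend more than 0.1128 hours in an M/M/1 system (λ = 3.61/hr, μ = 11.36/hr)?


W ~ Exponential(μ−λ) for M/M/1.
μ − λ = 11.36 − 3.61 = 7.7500
P(W > t) = e^{−(μ−λ)t} = e^{−0.8742} = 0.417196

Final: 0.417196


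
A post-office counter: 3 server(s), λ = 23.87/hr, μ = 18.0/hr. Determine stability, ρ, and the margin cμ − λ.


Total capacity cμ = 3·18.0 = 54.00/hr
ρ = λ/(cμ) = 23.87/54.00 = 0.4420
Stable ⇔ ρ < 1: YES
Spare capacity = cμ − λ = 54.00 − 23.87 = 30.13/hr

Final: ρ = 0.4420; stable; margin = 30.13/hr


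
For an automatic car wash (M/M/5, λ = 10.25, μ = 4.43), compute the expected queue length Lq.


a = λ/μ = 2.3138; ρ = a/5 = 0.4628
P₀ = 0.097297
Lq = P₀·a^c·ρ / (c!·(1−ρ)²) = 0.097297·66.31331·0.4628/(120·0.28863)
= 0.08620

Final: 0.08620


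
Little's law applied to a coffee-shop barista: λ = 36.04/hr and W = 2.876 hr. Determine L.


L = λW = 36.04·2.876 = 103.6510

Final: 103.6510


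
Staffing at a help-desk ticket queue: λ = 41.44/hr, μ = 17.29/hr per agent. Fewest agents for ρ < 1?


Stability requires cμ > λ ⇔ c > λ/μ.
λ/μ = 41.44/17.29 = 2.3968
Minimum integer c = ⌊2.3968⌋ + 1 = 3
Check: 3·17.29 = 51.87 > 41.44, while 2·17.29 = 34.58 ≤ 41.44

Final: 3 servers


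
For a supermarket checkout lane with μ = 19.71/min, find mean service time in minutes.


Mean service time = 1/μ = 1/19.71 minute = 0.05074 minute
In minutes: 0.05074 × 1 = 0.05074 min

Final: 0.05074 min


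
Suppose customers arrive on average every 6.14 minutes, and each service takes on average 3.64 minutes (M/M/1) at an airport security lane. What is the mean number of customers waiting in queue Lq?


λ = 60/6.14 = 9.7720 /hr
μ = 60/3.64 = 16.4835 /hr
ρ = λ/μ = 9.7720/16.4835 = 0.5928
Lq = ρ²/(1−ρ) = 0.3515/0.4072 = 0.8632

Final: 0.8632


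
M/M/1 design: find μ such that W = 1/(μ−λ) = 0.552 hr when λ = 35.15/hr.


W = 1/(μ−λ) ⇒ μ − λ = 1/W = 1/0.552 = 1.8116
μ = λ + 1/W = 35.15 + 1.8116 = 36.9616 per hr

Final: 36.9616 /hr


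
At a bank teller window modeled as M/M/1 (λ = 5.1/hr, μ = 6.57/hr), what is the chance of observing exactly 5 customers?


ρ = 5.1/6.57 = 0.7763
P_n = (1−ρ)·ρ^n = (1 − 0.7763)·0.7763^5 = 0.2237·0.281854 = 0.063063

Final: 0.063063


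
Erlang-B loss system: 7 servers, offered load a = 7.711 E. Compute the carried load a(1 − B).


B(7,7.711) = 0.291605 (Erlang-B)
Carried load = a(1 − B) = 7.711·(1 − 0.291605) = 7.711·0.708395 = 5.4624 E

Final: 5.4624 Erlangs


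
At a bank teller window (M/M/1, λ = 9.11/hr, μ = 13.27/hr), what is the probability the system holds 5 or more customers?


ρ = 9.11/13.27 = 0.6865
P(N ≥ n) = ρ^n = 0.6865^5 = 0.152489

Final: 0.152489


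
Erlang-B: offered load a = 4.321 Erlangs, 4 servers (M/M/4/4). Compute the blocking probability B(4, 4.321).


B(c,a) = (a^c/c!) / Σ_{k=0}^{c} a^k/k!
a^4/4! = 14.525324
Σ terms (k=0..4): 1.00000 + 4.32100 + 9.33552 + 13.44626 + 14.52532 = 42.628106
B = 14.525324/42.628106 = 0.340745

Final: 0.340745


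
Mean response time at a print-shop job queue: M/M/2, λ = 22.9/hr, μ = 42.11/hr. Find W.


a = 0.5438; ρ = 0.2719; P₀ = 0.572442
Lq = P₀·a^c·ρ/(c!(1−ρ)²) = 0.04342
Wq = Lq/λ = 0.04342/22.9 = 0.001896 hr
W = Wq + 1/μ = 0.001896 + 0.02375 = 0.02564 hr

Final: 0.02564 hr


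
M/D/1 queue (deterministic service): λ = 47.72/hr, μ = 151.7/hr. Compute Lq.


ρ = 47.72/151.7 = 0.3146
M/D/1: Lq = ρ²/(2(1−ρ)) = 0.09895/(2·0.6854) = 0.07218

Final: 0.07218


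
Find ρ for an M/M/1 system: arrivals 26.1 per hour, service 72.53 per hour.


ρ = λ/μ = 26.1/72.53 = 0.3599

Final: 0.3599


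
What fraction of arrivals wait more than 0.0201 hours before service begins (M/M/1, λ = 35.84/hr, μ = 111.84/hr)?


ρ = 35.84/111.84 = 0.3205
P(Wq > t) = ρ·e^{−(μ−λ)t} = 0.3205·e^{−1.5276}
= 0.3205·0.217056 = 0.069557

Final: 0.069557


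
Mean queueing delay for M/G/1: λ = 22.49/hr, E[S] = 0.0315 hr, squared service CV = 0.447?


ρ = λ·E[S] = 22.49·0.0315 = 0.7084
E[S²] = E[S]²(1+C_s²) = 0.0315²·(1+0.447) = 0.001436
Wq = λ·E[S²]/(2(1−ρ)) = 22.49·0.001436/(2·0.2916) = 0.05537 hr

Final: 0.05537 hr


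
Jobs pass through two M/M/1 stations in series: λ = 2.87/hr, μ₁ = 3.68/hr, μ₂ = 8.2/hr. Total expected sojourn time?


Each node sees arrival rate λ = 2.87/hr (tandem ⇒ throughput preserved).
W₁ = 1/(μ₁−λ) = 1/(3.68−2.87) = 1.23457 hr
W₂ = 1/(μ₂−λ) = 1/(8.2−2.87) = 0.18762 hr
W_total = W₁ + W₂ = 1.23457 + 0.18762 = 1.42219 hr

Final: 1.42219 hr


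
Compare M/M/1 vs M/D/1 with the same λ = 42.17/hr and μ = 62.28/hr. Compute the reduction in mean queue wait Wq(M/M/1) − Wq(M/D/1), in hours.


ρ = 42.17/62.28 = 0.6771
Wq(M/M/1) = ρ/(μ−λ) = 0.6771/20.11 = 0.03367 hr
Wq(M/D/1) = ρ/(2(μ−λ)) = 0.01683 hr
Savings = 0.03367 − 0.01683 = 0.01683 hr

Final: 0.01683 hr


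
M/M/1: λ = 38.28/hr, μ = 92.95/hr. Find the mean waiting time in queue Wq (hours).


ρ = 38.28/92.95 = 0.4118
Wq = ρ/(μ−λ) = 0.4118/(92.95 − 38.28) = 0.4118/54.67 = 0.007533 hr

Final: 0.007533 hr


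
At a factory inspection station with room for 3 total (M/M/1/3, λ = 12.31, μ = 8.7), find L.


ρ = 12.31/8.7 = 1.4149
L = ρ[1 − (K+1)ρ^K + Kρ^(K+1)] / [(1−ρ)(1−ρ^(K+1))]
Numerator: 1.4149·(1 − 4·2.832803 + 3·4.008254) = 2.396274
Denominator: (-0.4149)·(-3.008254) = 1.248252
L = 2.396274/1.248252 = 1.9197

Final: 1.9197


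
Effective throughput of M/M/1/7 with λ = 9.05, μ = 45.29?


ρ = 0.1998; P_K = (1−ρ)ρ^7/(1−ρ^8) = 0.00001018
λ_eff = λ(1 − P_K) = 9.05·(1 − 0.00001018) = 9.05·0.999990 = 9.0499 /hr

Final: 9.0499 /hr


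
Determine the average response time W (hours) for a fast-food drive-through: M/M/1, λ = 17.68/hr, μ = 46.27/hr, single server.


W = 1/(μ−λ) = 1/(46.27 − 17.68) = 1/28.59 = 0.03498 hr

Final: 0.03498 hr


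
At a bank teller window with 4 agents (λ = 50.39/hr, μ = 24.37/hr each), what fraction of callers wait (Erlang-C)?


a = λ/μ = 2.0677; ρ = a/4 = 0.5169
P₀ = 0.121132 (from M/M/c formula)
C(c,a) = [a^c/(c!(1−ρ))]·P₀ = [18.27912/(24·0.4831)]·0.121132
= 1.57663·0.121132 = 0.190982

Final: 0.190982


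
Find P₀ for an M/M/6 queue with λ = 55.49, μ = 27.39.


a = λ/μ = 55.49/27.39 = 2.0259; ρ = a/c = 0.3377
Σ_{k=0}^{5} a^k/k! (terms k=0..5) = 1.00000 + 2.02592 + 2.05218 + 1.38585 + 0.70191 + 0.28440 = 7.45026
Tail: a^6/(6!(1−ρ)) = 69.14108/(720·0.6623) = 0.14498
P₀ = 1/(7.45026 + 0.14498) = 1/7.59525 = 0.131661

Final: 0.131661


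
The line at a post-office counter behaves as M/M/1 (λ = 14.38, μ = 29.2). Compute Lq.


ρ = 14.38/29.2 = 0.4925
Lq = ρ²/(1−ρ) = 0.2425/0.5075 = 0.4778

Final: 0.4778


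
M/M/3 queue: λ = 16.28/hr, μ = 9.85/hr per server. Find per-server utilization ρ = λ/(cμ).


ρ = λ/(cμ) = 16.28/(3·9.85) = 16.28/29.55 = 0.5509

Final: 0.5509


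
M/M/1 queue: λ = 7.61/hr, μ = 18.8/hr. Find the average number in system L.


ρ = λ/μ = 7.61/18.8 = 0.4048
L = ρ/(1−ρ) = 0.4048/(1 − 0.4048) = 0.4048/0.5952 = 0.6801

Final: 0.6801


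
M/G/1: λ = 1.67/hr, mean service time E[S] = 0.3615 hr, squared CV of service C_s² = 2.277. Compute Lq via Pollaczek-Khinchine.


ρ = λ·E[S] = 1.67·0.3615 = 0.6037
Lq = ρ²(1+C_s²)/(2(1−ρ)) = 0.3645·(1+2.277)/(2·0.3963)
= 0.3645·3.2770/0.7926 = 1.50688

Final: 1.50688


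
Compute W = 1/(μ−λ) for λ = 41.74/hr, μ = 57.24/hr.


W = 1/(μ−λ) = 1/(57.24 − 41.74) = 1/15.50 = 0.06452 hr

Final: 0.06452 hr


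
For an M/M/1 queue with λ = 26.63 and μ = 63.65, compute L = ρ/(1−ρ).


ρ = λ/μ = 26.63/63.65 = 0.4184
L = ρ/(1−ρ) = 0.4184/(1 − 0.4184) = 0.4184/0.5816 = 0.7193

Final: 0.7193


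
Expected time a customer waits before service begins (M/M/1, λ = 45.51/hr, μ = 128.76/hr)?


ρ = 45.51/128.76 = 0.3534
Wq = ρ/(μ−λ) = 0.3534/(128.76 − 45.51) = 0.3534/83.25 = 0.004246 hr

Final: 0.004246 hr


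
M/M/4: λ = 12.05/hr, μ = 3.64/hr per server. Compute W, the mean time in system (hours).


a = 3.3104; ρ = 0.8276; P₀ = 0.022289
Lq = P₀·a^c·ρ/(c!(1−ρ)²) = 3.10619
Wq = Lq/λ = 3.10619/12.05 = 0.25778 hr
W = Wq + 1/μ = 0.25778 + 0.27473 = 0.53250 hr

Final: 0.53250 hr


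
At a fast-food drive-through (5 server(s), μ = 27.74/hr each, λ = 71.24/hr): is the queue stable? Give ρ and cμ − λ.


Total capacity cμ = 5·27.74 = 138.70/hr
ρ = λ/(cμ) = 71.24/138.70 = 0.5136
Stable ⇔ ρ < 1: YES
Spare capacity = cμ − λ = 138.70 − 71.24 = 67.46/hr

Final: ρ = 0.5136; stable; margin = 67.46/hr


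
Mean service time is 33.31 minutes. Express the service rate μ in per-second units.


μ = 1/(service time) in consistent units.
1 second = 0.0166667 min, so μ = 0.0166667/33.31 = 0.0005004 per second

Final: 0.0005004 /sec


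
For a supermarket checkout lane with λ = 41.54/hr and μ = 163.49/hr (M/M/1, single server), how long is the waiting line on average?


ρ = 41.54/163.49 = 0.2541
Lq = ρ²/(1−ρ) = 0.06456/0.7459 = 0.08655

Final: 0.08655


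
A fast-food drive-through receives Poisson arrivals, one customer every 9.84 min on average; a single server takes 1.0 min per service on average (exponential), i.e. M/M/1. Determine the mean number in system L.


λ = 60/9.84 = 6.0976 /hr
μ = 60/1.0 = 60.0000 /hr
ρ = λ/μ = 6.0976/60.0000 = 0.1016
L = ρ/(1−ρ) = 0.1016/0.8984 = 0.1131

Final: 0.1131


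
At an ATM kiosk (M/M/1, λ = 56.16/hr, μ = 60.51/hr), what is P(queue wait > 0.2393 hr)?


ρ = 56.16/60.51 = 0.9281
P(Wq > t) = ρ·e^{−(μ−λ)t} = 0.9281·e^{−1.0410}
= 0.9281·0.353117 = 0.327732

Final: 0.327732


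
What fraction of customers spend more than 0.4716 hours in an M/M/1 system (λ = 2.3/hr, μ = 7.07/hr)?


W ~ Exponential(μ−λ) for M/M/1.
μ − λ = 7.07 − 2.3 = 4.7700
P(W > t) = e^{−(μ−λ)t} = e^{−2.2495} = 0.105449

Final: 0.105449


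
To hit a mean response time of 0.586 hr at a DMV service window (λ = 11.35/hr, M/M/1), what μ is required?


W = 1/(μ−λ) ⇒ μ − λ = 1/W = 1/0.586 = 1.7065
μ = λ + 1/W = 11.35 + 1.7065 = 13.0565 per hr

Final: 13.0565 /hr


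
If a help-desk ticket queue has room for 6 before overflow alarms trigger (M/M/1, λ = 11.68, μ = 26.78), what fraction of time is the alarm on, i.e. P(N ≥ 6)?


ρ = 11.68/26.78 = 0.4361
P(N ≥ n) = ρ^n = 0.4361^6 = 0.006883

Final: 0.006883


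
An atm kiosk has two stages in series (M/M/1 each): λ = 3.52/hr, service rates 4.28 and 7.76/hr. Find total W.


Each node sees arrival rate λ = 3.52/hr (tandem ⇒ throughput preserved).
W₁ = 1/(μ₁−λ) = 1/(4.28−3.52) = 1.31579 hr
W₂ = 1/(μ₂−λ) = 1/(7.76−3.52) = 0.23585 hr
W_total = W₁ + W₂ = 1.31579 + 0.23585 = 1.55164 hr

Final: 1.55164 hr


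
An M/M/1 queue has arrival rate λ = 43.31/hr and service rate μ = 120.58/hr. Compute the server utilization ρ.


ρ = λ/μ = 43.31/120.58 = 0.3592

Final: 0.3592


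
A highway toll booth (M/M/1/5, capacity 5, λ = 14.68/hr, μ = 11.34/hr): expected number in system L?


ρ = 14.68/11.34 = 1.2945
L = ρ[1 − (K+1)ρ^K + Kρ^(K+1)] / [(1−ρ)(1−ρ^(K+1))]
Numerator: 1.2945·(1 − 6·3.635507 + 5·4.706283) = 3.519019
Denominator: (-0.2945)·(-3.706283) = 1.091621
L = 3.519019/1.091621 = 3.2237

Final: 3.2237


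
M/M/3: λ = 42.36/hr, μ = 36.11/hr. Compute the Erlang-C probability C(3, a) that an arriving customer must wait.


a = λ/μ = 1.1731; ρ = a/3 = 0.3910
P₀ = 0.302759 (from M/M/c formula)
C(c,a) = [a^c/(c!(1−ρ))]·P₀ = [1.61430/(6·0.6090)]·0.302759
= 0.44181·0.302759 = 0.133762

Final: 0.133762


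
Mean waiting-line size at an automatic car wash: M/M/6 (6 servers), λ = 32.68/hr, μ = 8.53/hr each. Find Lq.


a = λ/μ = 3.8312; ρ = a/6 = 0.6385
P₀ = 0.020182
Lq = P₀·a^c·ρ / (c!·(1−ρ)²) = 0.020182·3162.26383·0.6385/(720·0.13066)
= 0.43319

Final: 0.43319


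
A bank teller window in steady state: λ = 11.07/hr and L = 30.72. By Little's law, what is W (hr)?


W = L/λ = 30.72/11.07 = 2.7751 hr

Final: 2.7751 hr


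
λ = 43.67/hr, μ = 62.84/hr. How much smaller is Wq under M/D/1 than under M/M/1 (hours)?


ρ = 43.67/62.84 = 0.6949
Wq(M/M/1) = ρ/(μ−λ) = 0.6949/19.17 = 0.03625 hr
Wq(M/D/1) = ρ/(2(μ−λ)) = 0.01813 hr
Savings = 0.03625 − 0.01813 = 0.01813 hr

Final: 0.01813 hr


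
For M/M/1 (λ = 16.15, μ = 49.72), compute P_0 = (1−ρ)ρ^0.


ρ = 16.15/49.72 = 0.3248
P_n = (1−ρ)·ρ^n = (1 − 0.3248)·0.3248^0 = 0.6752·1.000000 = 0.675181

Final: 0.675181


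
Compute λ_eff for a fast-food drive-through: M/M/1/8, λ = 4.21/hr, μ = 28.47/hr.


ρ = 0.1479; P_K = (1−ρ)ρ^8/(1−ρ^9) = 0.0000001948
λ_eff = λ(1 − P_K) = 4.21·(1 − 0.0000001948) = 4.21·1.000000 = 4.2100 /hr

Final: 4.2100 /hr


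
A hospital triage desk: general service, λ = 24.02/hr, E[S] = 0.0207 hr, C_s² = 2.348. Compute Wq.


ρ = λ·E[S] = 24.02·0.0207 = 0.4972
E[S²] = E[S]²(1+C_s²) = 0.0207²·(1+2.348) = 0.001435
Wq = λ·E[S²]/(2(1−ρ)) = 24.02·0.001435/(2·0.5028) = 0.03427 hr

Final: 0.03427 hr


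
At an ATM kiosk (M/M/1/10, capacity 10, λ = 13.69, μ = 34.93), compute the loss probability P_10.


ρ = λ/μ = 13.69/34.93 = 0.3919
P_K = (1−ρ)ρ^K/(1−ρ^(K+1)) = (0.6081·0.00008552)/(1 − 0.00003352)
= 0.00005200/0.999966 = 0.00005200

Final: 0.00005200


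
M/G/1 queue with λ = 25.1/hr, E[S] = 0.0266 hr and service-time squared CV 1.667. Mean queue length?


ρ = λ·E[S] = 25.1·0.0266 = 0.6677
Lq = ρ²(1+C_s²)/(2(1−ρ)) = 0.4458·(1+1.667)/(2·0.3323)
= 0.4458·2.6670/0.6647 = 1.78863

Final: 1.78863


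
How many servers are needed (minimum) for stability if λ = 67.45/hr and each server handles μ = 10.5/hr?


Stability requires cμ > λ ⇔ c > λ/μ.
λ/μ = 67.45/10.5 = 6.4238
Minimum integer c = ⌊6.4238⌋ + 1 = 7
Check: 7·10.5 = 73.50 > 67.45, while 6·10.5 = 63.00 ≤ 67.45

Final: 7 servers


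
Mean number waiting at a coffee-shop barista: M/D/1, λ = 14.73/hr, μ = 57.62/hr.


ρ = 14.73/57.62 = 0.2556
M/D/1: Lq = ρ²/(2(1−ρ)) = 0.06535/(2·0.7444) = 0.04390

Final: 0.04390


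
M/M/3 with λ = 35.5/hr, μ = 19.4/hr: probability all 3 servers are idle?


a = λ/μ = 35.5/19.4 = 1.8299; ρ = a/c = 0.6100
Σ_{k=0}^{2} a^k/k! (terms k=0..2) = 1.00000 + 1.82990 + 1.67426 = 4.50416
Tail: a^3/(3!(1−ρ)) = 6.12745/(6·0.3900) = 2.61834
P₀ = 1/(4.50416 + 2.61834) = 1/7.12250 = 0.140400

Final: 0.140400


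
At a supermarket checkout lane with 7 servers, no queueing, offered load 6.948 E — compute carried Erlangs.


B(7,6.948) = 0.245644 (Erlang-B)
Carried load = a(1 − B) = 6.948·(1 − 0.245644) = 6.948·0.754356 = 5.2413 E

Final: 5.2413 Erlangs


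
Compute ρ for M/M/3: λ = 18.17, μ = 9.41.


ρ = λ/(cμ) = 18.17/(3·9.41) = 18.17/28.23 = 0.6436

Final: 0.6436


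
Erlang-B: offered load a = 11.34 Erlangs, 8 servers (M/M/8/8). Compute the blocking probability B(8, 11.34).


B(c,a) = (a^c/c!) / Σ_{k=0}^{c} a^k/k!
a^8/8! = 6782.408024
Σ terms (k=0..8): 1.00000 + 11.34000 + 64.29780 + 243.04568 + 689.03451 + 1562.73028 + 2953.56023 + 4784.76757 + 6782.40802 = 17092.184091
B = 6782.408024/17092.184091 = 0.396813

Final: 0.396813


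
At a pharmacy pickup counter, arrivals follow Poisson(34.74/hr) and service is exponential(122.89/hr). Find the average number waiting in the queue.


ρ = 34.74/122.89 = 0.2827
Lq = ρ²/(1−ρ) = 0.07991/0.7173 = 0.1114

Final: 0.1114


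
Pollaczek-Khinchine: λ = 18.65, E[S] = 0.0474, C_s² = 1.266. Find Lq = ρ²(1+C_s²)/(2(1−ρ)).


ρ = λ·E[S] = 18.65·0.0474 = 0.8840
Lq = ρ²(1+C_s²)/(2(1−ρ)) = 0.7815·(1+1.266)/(2·0.1160)
= 0.7815·2.2660/0.2320 = 7.63350

Final: 7.63350


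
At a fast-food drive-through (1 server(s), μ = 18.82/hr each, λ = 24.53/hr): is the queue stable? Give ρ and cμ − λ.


Total capacity cμ = 1·18.82 = 18.82/hr
ρ = λ/(cμ) = 24.53/18.82 = 1.3034
Stable ⇔ ρ < 1: NO
Spare capacity = cμ − λ = 18.82 − 24.53 = -5.71/hr

Final: ρ = 1.3034; unstable; margin = -5.71/hr


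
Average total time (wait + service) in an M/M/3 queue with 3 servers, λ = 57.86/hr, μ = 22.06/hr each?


a = 2.6228; ρ = 0.8743; P₀ = 0.032276
Lq = P₀·a^c·ρ/(c!(1−ρ)²) = 5.36911
Wq = Lq/λ = 5.36911/57.86 = 0.09279 hr
W = Wq + 1/μ = 0.09279 + 0.04533 = 0.13813 hr

Final: 0.13813 hr


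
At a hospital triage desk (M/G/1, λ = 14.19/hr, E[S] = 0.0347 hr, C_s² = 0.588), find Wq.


ρ = λ·E[S] = 14.19·0.0347 = 0.4924
E[S²] = E[S]²(1+C_s²) = 0.0347²·(1+0.588) = 0.001912
Wq = λ·E[S²]/(2(1−ρ)) = 14.19·0.001912/(2·0.5076) = 0.02673 hr

Final: 0.02673 hr


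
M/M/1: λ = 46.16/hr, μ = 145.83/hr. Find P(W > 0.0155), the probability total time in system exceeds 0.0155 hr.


W ~ Exponential(μ−λ) for M/M/1.
μ − λ = 145.83 − 46.16 = 99.6700
P(W > t) = e^{−(μ−λ)t} = e^{−1.5449} = 0.213336

Final: 0.213336


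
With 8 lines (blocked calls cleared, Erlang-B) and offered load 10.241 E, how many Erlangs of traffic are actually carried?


B(8,10.241) = 0.349458 (Erlang-B)
Carried load = a(1 − B) = 10.241·(1 − 0.349458) = 10.241·0.650542 = 6.6622 E

Final: 6.6622 Erlangs


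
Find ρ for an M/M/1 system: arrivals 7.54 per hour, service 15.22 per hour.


ρ = λ/μ = 7.54/15.22 = 0.4954

Final: 0.4954


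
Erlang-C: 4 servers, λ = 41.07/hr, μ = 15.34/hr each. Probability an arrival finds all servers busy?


a = λ/μ = 2.6773; ρ = a/4 = 0.6693
P₀ = 0.059053 (from M/M/c formula)
C(c,a) = [a^c/(c!(1−ρ))]·P₀ = [51.38039/(24·0.3307)]·0.059053
= 6.47425·0.059053 = 0.382321

Final: 0.382321


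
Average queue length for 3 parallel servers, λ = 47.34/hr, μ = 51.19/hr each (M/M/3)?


a = λ/μ = 0.9248; ρ = a/3 = 0.3083
P₀ = 0.393241
Lq = P₀·a^c·ρ / (c!·(1−ρ)²) = 0.393241·0.79091·0.3083/(6·0.47850)
= 0.03339

Final: 0.03339


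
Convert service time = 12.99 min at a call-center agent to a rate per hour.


μ = 1/(service time) in consistent units.
1 hour = 60 min, so μ = 60/12.99 = 4.6189 per hour

Final: 4.6189 /hr


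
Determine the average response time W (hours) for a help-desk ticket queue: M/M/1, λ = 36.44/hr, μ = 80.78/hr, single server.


W = 1/(μ−λ) = 1/(80.78 − 36.44) = 1/44.34 = 0.02255 hr

Final: 0.02255 hr


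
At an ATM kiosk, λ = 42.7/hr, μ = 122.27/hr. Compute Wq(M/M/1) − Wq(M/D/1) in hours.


ρ = 42.7/122.27 = 0.3492
Wq(M/M/1) = ρ/(μ−λ) = 0.3492/79.57 = 0.004389 hr
Wq(M/D/1) = ρ/(2(μ−λ)) = 0.002194 hr
Savings = 0.004389 − 0.002194 = 0.002194 hr

Final: 0.002194 hr


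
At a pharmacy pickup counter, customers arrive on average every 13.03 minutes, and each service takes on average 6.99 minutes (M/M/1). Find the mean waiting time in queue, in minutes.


λ = 60/13.03 = 4.6048 /hr
μ = 60/6.99 = 8.5837 /hr
ρ = λ/μ = 4.6048/8.5837 = 0.5365
Wq = ρ/(μ−λ) = 0.5365/(8.5837−4.6048) = 0.13482 hr
In minutes: 0.13482·60 = 8.089 min

Final: 8.089 min


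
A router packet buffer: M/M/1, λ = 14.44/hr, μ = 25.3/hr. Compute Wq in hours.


ρ = 14.44/25.3 = 0.5708
Wq = ρ/(μ−λ) = 0.5708/(25.3 − 14.44) = 0.5708/10.86 = 0.05256 hr

Final: 0.05256 hr


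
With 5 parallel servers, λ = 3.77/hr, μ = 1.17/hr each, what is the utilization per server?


ρ = λ/(cμ) = 3.77/(5·1.17) = 3.77/5.85 = 0.6444

Final: 0.6444


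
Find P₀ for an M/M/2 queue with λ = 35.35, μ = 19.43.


a = λ/μ = 35.35/19.43 = 1.8194; ρ = a/c = 0.9097
Σ_{k=0}^{1} a^k/k! (terms k=0..1) = 1.00000 + 1.81935 = 2.81935
Tail: a^2/(2!(1−ρ)) = 3.31004/(2·0.09032) = 18.32310
P₀ = 1/(2.81935 + 18.32310) = 1/21.14245 = 0.047298

Final: 0.047298


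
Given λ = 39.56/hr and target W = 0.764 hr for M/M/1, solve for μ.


W = 1/(μ−λ) ⇒ μ − λ = 1/W = 1/0.764 = 1.3089
μ = λ + 1/W = 39.56 + 1.3089 = 40.8689 per hr

Final: 40.8689 /hr


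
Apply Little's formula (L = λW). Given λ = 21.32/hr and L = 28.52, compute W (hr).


W = L/λ = 28.52/21.32 = 1.3377 hr

Final: 1.3377 hr


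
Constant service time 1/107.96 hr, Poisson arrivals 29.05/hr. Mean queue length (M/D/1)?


ρ = 29.05/107.96 = 0.2691
M/D/1: Lq = ρ²/(2(1−ρ)) = 0.07240/(2·0.7309) = 0.04953

Final: 0.04953


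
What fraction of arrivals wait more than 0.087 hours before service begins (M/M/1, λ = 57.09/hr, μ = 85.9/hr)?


ρ = 57.09/85.9 = 0.6646
P(Wq > t) = ρ·e^{−(μ−λ)t} = 0.6646·e^{−2.5065}
= 0.6646·0.081556 = 0.054203

Final: 0.054203


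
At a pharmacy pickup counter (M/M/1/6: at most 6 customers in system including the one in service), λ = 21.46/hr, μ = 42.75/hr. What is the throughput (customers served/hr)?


ρ = 0.5020; P_K = (1−ρ)ρ^6/(1−ρ^7) = 0.008033
λ_eff = λ(1 − P_K) = 21.46·(1 − 0.008033) = 21.46·0.991967 = 21.2876 /hr

Final: 21.2876 /hr


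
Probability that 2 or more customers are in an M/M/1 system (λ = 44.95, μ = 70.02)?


ρ = 44.95/70.02 = 0.6420
P(N ≥ n) = ρ^n = 0.6420^2 = 0.412112

Final: 0.412112


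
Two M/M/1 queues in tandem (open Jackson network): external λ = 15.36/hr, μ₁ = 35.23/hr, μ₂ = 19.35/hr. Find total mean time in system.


Each node sees arrival rate λ = 15.36/hr (tandem ⇒ throughput preserved).
W₁ = 1/(μ₁−λ) = 1/(35.23−15.36) = 0.05033 hr
W₂ = 1/(μ₂−λ) = 1/(19.35−15.36) = 0.25063 hr
W_total = W₁ + W₂ = 0.05033 + 0.25063 = 0.30095 hr

Final: 0.30095 hr


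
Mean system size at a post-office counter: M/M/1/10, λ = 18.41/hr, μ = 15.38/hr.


ρ = 18.41/15.38 = 1.1970
L = ρ[1 − (K+1)ρ^K + Kρ^(K+1)] / [(1−ρ)(1−ρ^(K+1))]
Numerator: 1.1970·(1 − 11·6.039132 + 10·7.228896) = 8.209696
Denominator: (-0.1970)·(-6.228896) = 1.227149
L = 8.209696/1.227149 = 6.6901

Final: 6.6901


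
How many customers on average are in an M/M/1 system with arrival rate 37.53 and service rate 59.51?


ρ = λ/μ = 37.53/59.51 = 0.6307
L = ρ/(1−ρ) = 0.6307/(1 − 0.6307) = 0.6307/0.3693 = 1.7075

Final: 1.7075


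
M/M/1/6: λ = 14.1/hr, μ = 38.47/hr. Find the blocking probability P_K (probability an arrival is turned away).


ρ = λ/μ = 14.1/38.47 = 0.3665
P_K = (1−ρ)ρ^K/(1−ρ^(K+1)) = (0.6335·0.002424)/(1 − 0.0008885)
= 0.001536/0.999111 = 0.001537

Final: 0.001537


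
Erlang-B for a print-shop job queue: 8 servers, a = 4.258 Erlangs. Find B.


B(c,a) = (a^c/c!) / Σ_{k=0}^{c} a^k/k!
a^8/8! = 2.679938
Σ terms (k=0..8): 1.00000 + 4.25800 + 9.06528 + 12.86666 + 13.69656 + 11.66399 + 8.27754 + 5.03511 + 2.67994 = 68.543075
B = 2.679938/68.543075 = 0.039099

Final: 0.039099


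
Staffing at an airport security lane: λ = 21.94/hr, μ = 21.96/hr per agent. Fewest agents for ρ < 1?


Stability requires cμ > λ ⇔ c > λ/μ.
λ/μ = 21.94/21.96 = 0.9991
Minimum integer c = ⌊0.9991⌋ + 1 = 1
Check: 1·21.96 = 21.96 > 21.94, while 0·21.96 = 0.00 ≤ 21.94

Final: 1 servers


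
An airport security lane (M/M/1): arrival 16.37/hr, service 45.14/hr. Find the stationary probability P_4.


ρ = 16.37/45.14 = 0.3626
P_n = (1−ρ)·ρ^n = (1 − 0.3626)·0.3626^4 = 0.6374·0.017296 = 0.011024

Final: 0.011024


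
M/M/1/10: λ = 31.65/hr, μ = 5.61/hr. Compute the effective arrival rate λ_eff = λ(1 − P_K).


ρ = 5.6417; P_K = (1−ρ)ρ^10/(1−ρ^11) = 0.822749
λ_eff = λ(1 − P_K) = 31.65·(1 − 0.822749) = 31.65·0.177251 = 5.6100 /hr

Final: 5.6100 /hr


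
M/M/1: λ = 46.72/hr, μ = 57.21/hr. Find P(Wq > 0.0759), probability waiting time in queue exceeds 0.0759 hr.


ρ = 46.72/57.21 = 0.8166
P(Wq > t) = ρ·e^{−(μ−λ)t} = 0.8166·e^{−0.7962}
= 0.8166·0.451044 = 0.368341

Final: 0.368341


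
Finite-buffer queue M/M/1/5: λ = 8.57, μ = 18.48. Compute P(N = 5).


ρ = λ/μ = 8.57/18.48 = 0.4637
P_K = (1−ρ)ρ^K/(1−ρ^(K+1)) = (0.5363·0.021448)/(1 − 0.009947)
= 0.011502/0.990053 = 0.011617

Final: 0.011617


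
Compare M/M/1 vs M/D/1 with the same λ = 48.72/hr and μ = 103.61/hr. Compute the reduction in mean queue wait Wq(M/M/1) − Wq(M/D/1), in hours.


ρ = 48.72/103.61 = 0.4702
Wq(M/M/1) = ρ/(μ−λ) = 0.4702/54.89 = 0.008567 hr
Wq(M/D/1) = ρ/(2(μ−λ)) = 0.004283 hr
Savings = 0.008567 − 0.004283 = 0.004283 hr

Final: 0.004283 hr


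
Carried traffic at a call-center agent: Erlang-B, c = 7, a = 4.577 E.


B(7,4.577) = 0.094688 (Erlang-B)
Carried load = a(1 − B) = 4.577·(1 − 0.094688) = 4.577·0.905312 = 4.1436 E

Final: 4.1436 Erlangs


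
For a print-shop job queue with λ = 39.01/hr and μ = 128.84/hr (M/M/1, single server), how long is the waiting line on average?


ρ = 39.01/128.84 = 0.3028
Lq = ρ²/(1−ρ) = 0.09167/0.6972 = 0.1315

Final: 0.1315


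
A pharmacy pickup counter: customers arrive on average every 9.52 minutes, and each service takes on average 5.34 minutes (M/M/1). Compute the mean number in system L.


λ = 60/9.52 = 6.3025 /hr
μ = 60/5.34 = 11.2360 /hr
ρ = λ/μ = 6.3025/11.2360 = 0.5609
L = ρ/(1−ρ) = 0.5609/0.4391 = 1.2775

Final: 1.2775


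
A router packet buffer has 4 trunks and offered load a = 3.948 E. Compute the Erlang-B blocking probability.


B(c,a) = (a^c/c!) / Σ_{k=0}^{c} a^k/k!
a^4/4! = 10.122723
Σ terms (k=0..4): 1.00000 + 3.94800 + 7.79335 + 10.25605 + 10.12272 = 33.120126
B = 10.122723/33.120126 = 0.305637

Final: 0.305637
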